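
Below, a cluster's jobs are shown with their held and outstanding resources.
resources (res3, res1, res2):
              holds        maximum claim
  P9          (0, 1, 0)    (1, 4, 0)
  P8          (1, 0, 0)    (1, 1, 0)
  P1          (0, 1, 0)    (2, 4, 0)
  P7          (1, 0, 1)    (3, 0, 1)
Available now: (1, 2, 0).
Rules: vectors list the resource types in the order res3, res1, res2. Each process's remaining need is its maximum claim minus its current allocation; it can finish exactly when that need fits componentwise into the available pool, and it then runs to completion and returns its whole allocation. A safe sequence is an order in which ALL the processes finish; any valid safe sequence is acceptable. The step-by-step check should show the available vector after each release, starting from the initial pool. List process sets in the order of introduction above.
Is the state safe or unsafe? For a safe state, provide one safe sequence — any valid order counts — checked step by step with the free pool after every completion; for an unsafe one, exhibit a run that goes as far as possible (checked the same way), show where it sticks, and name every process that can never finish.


UNSAFE — no complete ordering exists.
Key observation: P8, P7 can finish, but then (3, 2, 1) is all there is, and the blocked group's res1 demands exceed it.
The run P8, P7 cannot be extended any further. Verifying each step:
  pool = (1, 2, 0)
  run P8 (needs (0, 1, 0), free (1, 2, 0)); after release of (1, 0, 0) the pool is (2, 2, 0)
  run P7 (needs (2, 0, 0), free (2, 2, 0)); after release of (1, 0, 1) the pool is (3, 2, 1)
  blocked: P9 wants (1, 3, 0), pool (3, 2, 1) — not enough res1
  blocked: P1 wants (2, 3, 0), pool (3, 2, 1) — not enough res1
Permanently blocked: P9 and P1.


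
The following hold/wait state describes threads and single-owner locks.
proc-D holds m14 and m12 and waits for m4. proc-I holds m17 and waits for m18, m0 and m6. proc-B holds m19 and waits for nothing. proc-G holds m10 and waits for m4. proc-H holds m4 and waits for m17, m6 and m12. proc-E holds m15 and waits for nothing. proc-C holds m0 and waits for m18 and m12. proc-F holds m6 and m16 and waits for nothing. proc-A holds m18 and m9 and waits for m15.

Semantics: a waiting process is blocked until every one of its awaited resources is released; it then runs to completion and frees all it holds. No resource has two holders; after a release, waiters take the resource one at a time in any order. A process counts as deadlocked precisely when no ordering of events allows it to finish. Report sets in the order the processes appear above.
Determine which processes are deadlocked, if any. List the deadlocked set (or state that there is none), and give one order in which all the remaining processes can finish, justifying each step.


The deadlocked set is proc-D, proc-I, proc-G, proc-H and proc-C.
Key observation: the knot is the closed ring of waits proc-D -> proc-H -> proc-D; proc-I and proc-C are caught in further circular waits and proc-G waits into the deadlock from upstream.
A valid finishing order for the others: proc-F, proc-B, proc-E, proc-A.
Check, step by step:
  proc-F waits on nothing -> runs at once and releases m6 and m16
  proc-B waits on nothing -> runs at once and releases m19
  proc-E waits on nothing -> runs at once and releases m15
  run proc-A (all its waits — m15 — are resolved); releases m18 and m9


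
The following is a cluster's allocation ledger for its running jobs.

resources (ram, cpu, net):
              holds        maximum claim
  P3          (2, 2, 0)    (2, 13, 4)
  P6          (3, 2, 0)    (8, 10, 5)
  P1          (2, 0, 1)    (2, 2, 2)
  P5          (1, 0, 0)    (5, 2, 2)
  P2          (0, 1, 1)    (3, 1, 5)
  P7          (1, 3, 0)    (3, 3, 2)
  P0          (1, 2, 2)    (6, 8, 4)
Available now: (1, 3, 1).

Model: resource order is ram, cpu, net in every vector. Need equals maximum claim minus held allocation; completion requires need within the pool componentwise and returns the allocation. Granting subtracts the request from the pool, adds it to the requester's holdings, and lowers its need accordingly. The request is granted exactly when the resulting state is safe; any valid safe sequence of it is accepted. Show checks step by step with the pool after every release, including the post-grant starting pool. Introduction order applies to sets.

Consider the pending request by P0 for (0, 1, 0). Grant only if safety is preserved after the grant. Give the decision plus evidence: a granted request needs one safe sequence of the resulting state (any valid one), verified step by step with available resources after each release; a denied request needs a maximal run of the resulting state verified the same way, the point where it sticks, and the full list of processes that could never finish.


GRANT — the state after the grant stays safe, e.g. via P1, P7, P5, P0, P2, P6, P3.
Key observation: (1, 2, 1) free after granting still covers P1 first, and each release covers the next.
Verifying the post-grant state step by step:
  pool = (1, 2, 1)
  P1 needs (0, 2, 1) <= (1, 2, 1) -> finishes; pool += (2, 0, 1) = (3, 2, 2)
  P7 needs (2, 0, 2) <= (3, 2, 2) -> finishes; pool += (1, 3, 0) = (4, 5, 2)
  P5 needs (4, 2, 2) <= (4, 5, 2) -> finishes; pool += (1, 0, 0) = (5, 5, 2)
  P0 needs (5, 5, 2) <= (5, 5, 2) -> finishes; pool += (1, 3, 2) = (6, 8, 4)
  P2 needs (3, 0, 4) <= (6, 8, 4) -> finishes; pool += (0, 1, 1) = (6, 9, 5)
  P6 needs (5, 8, 5) <= (6, 9, 5) -> finishes; pool += (3, 2, 0) = (9, 11, 5)
  P3 needs (0, 11, 4) <= (9, 11, 5) -> finishes; pool += (2, 2, 0) = (11, 13, 5)


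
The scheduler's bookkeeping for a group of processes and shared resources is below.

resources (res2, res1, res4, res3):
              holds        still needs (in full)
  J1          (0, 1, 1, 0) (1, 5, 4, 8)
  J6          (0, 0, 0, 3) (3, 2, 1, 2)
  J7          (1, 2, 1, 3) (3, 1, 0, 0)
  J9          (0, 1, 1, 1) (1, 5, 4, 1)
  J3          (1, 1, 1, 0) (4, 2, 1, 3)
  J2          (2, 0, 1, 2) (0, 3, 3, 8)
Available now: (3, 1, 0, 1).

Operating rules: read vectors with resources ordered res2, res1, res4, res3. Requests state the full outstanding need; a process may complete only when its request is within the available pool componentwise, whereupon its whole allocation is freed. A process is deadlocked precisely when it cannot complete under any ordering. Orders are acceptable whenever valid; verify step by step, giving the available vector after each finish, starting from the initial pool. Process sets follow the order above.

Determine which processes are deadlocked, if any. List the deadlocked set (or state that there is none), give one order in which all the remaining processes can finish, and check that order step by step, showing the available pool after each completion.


Deadlocked set: J1, J9 and J2.
Key observation: no order helps: past J7, J3, J6, the free pool tops out at (5, 4, 2, 7), below what each blocked process needs in res4.
A valid finishing order for the others: J7, J3, J6. Step-by-step check:
  pool = (3, 1, 0, 1)
  run J7 (needs (3, 1, 0, 0), free (3, 1, 0, 1)); after release of (1, 2, 1, 3) the pool is (4, 3, 1, 4)
  run J3 (needs (4, 2, 1, 3), free (4, 3, 1, 4)); after release of (1, 1, 1, 0) the pool is (5, 4, 2, 4)
  run J6 (needs (3, 2, 1, 2), free (5, 4, 2, 4)); after release of (0, 0, 0, 3) the pool is (5, 4, 2, 7)
The stuck group stays short no matter what:
  J1 cannot run: need (1, 5, 4, 8) vs free (5, 4, 2, 7) (insufficient res1, res4 and res3)
  J9 cannot run: need (1, 5, 4, 1) vs free (5, 4, 2, 7) (insufficient res1 and res4)
  J2 cannot run: need (0, 3, 3, 8) vs free (5, 4, 2, 7) (insufficient res4 and res3)


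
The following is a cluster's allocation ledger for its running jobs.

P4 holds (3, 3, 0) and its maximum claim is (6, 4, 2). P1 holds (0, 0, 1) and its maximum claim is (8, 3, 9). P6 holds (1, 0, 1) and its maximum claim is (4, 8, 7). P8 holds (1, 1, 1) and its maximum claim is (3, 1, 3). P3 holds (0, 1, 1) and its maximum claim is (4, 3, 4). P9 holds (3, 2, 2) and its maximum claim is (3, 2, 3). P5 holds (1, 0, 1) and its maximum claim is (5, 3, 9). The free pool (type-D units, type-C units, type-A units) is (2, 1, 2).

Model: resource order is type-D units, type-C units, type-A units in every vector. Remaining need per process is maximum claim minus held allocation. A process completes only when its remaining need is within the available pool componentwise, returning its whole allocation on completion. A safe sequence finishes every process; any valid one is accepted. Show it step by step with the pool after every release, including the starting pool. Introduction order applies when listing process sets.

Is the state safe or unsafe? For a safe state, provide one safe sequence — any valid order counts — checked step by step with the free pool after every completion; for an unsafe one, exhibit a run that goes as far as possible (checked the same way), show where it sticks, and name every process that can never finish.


UNSAFE.
Key observation: the pool after P9, P8, P4, P3, P6 is (10, 8, 7); every surviving request exceeds it in type-A units, so progress ends there.
The run P9, P8, P4, P3, P6 cannot be extended any further. Step-by-step check:
  pool = (2, 1, 2)
  P9 needs (0, 0, 1) <= (2, 1, 2) -> finishes; pool += (3, 2, 2) = (5, 3, 4)
  P8 needs (2, 0, 2) <= (5, 3, 4) -> finishes; pool += (1, 1, 1) = (6, 4, 5)
  P4 needs (3, 1, 2) <= (6, 4, 5) -> finishes; pool += (3, 3, 0) = (9, 7, 5)
  P3 needs (4, 2, 3) <= (9, 7, 5) -> finishes; pool += (0, 1, 1) = (9, 8, 6)
  P6 needs (3, 8, 6) <= (9, 8, 6) -> finishes; pool += (1, 0, 1) = (10, 8, 7)
  blocked: P1 wants (8, 3, 8), pool (10, 8, 7) — not enough type-A units
  blocked: P5 wants (4, 3, 8), pool (10, 8, 7) — not enough type-A units
Never able to finish: P1 and P5.


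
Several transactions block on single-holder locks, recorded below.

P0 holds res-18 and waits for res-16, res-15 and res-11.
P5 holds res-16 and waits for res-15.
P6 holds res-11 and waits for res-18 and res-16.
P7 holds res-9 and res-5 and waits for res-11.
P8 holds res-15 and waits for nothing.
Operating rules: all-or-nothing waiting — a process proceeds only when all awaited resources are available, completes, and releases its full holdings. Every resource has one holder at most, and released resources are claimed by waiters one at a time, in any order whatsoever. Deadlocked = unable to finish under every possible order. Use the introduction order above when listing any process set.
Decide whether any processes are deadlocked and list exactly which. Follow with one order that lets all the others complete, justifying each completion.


Deadlocked set: P0, P6 and P7.
Key observation: nobody on the ring P0 -> P6 -> P0 can start until another member finishes, which never happens; P7 waits into the deadlock from upstream.
One completion order for the rest: P8, P5.
Step-by-step check:
  run P8 (it waits on nothing); releases res-15
  P5 waits on res-15 — all released -> runs and releases res-16


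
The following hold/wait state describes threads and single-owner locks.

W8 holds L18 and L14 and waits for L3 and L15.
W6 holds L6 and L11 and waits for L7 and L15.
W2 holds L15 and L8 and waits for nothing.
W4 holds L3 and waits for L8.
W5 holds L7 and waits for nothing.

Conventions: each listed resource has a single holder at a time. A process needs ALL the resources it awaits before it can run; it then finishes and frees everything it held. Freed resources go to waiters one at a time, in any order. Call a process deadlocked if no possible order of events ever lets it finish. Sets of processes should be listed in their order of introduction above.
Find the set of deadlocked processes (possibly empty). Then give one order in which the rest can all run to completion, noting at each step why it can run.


The deadlocked set is empty.
Key observation: there is no circular wait here — follow any chain and it reaches a process that is free to run now.
A valid finishing order for the others: W5, W2, W4, W6, W8.
Walking it through:
  run W5 (it waits on nothing); releases L7
  run W2 (it waits on nothing); releases L15 and L8
  run W4 (all its waits — L8 — are resolved); releases L3
  run W6 (all its waits — L7 and L15 — are resolved); releases L6 and L11
  run W8 (all its waits — L3 and L15 — are resolved); releases L18 and L14


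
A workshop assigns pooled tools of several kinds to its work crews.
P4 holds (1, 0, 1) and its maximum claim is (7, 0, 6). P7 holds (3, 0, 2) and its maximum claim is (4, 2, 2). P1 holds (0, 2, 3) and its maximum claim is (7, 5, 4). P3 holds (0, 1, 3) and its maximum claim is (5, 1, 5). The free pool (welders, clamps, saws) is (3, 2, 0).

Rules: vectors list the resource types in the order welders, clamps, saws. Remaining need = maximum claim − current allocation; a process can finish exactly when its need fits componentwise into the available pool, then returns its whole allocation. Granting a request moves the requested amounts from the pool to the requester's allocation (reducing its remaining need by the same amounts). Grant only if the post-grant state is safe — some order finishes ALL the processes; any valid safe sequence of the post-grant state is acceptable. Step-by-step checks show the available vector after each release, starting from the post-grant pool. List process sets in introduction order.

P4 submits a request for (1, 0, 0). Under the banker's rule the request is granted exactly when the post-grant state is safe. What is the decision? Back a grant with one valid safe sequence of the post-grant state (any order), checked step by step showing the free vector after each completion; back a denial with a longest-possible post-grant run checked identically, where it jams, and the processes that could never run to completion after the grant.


GRANT: granting preserves safety; a valid post-grant sequence is P7, P3, P4, P1.
Key observation: (2, 2, 0) free after granting still covers P7 first, and each release covers the next.
Step-by-step check of the post-grant state:
  pool = (2, 2, 0)
  P7: need (1, 2, 0) fits (2, 2, 0); releases (3, 0, 2), pool now (5, 2, 2)
  P3: need (5, 0, 2) fits (5, 2, 2); releases (0, 1, 3), pool now (5, 3, 5)
  P4: need (5, 0, 5) fits (5, 3, 5); releases (2, 0, 1), pool now (7, 3, 6)
  P1: need (7, 3, 1) fits (7, 3, 6); releases (0, 2, 3), pool now (7, 5, 9)


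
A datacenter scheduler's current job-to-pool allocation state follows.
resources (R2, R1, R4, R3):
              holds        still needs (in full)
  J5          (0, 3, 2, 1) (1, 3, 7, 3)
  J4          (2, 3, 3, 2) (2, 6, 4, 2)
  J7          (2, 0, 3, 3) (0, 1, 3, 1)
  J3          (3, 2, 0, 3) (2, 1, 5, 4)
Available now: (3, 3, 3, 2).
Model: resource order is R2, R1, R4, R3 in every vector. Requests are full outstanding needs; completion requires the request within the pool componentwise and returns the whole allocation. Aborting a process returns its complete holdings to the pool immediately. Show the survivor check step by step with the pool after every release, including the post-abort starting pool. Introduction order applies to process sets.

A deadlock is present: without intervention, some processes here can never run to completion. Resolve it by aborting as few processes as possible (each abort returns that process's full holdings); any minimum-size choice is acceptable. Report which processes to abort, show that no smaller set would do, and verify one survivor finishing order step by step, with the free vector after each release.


The answer: abort J5.
Key observation: aborting J5 returns (0, 3, 2, 1), and J4 — hopeless before — runs at step 3 with the returned capacity in the pool.
Minimality: the empty abort set fails — the state is deadlocked as it stands.
Survivors finish in the order: J7, J3, J4. Verifying each step (pool after the aborts first):
  pool = (3, 6, 5, 3)
  J7: need (0, 1, 3, 1) fits (3, 6, 5, 3); releases (2, 0, 3, 3), pool now (5, 6, 8, 6)
  J3: need (2, 1, 5, 4) fits (5, 6, 8, 6); releases (3, 2, 0, 3), pool now (8, 8, 8, 9)
  J4: need (2, 6, 4, 2) fits (8, 8, 8, 9); releases (2, 3, 3, 2), pool now (10, 11, 11, 11)


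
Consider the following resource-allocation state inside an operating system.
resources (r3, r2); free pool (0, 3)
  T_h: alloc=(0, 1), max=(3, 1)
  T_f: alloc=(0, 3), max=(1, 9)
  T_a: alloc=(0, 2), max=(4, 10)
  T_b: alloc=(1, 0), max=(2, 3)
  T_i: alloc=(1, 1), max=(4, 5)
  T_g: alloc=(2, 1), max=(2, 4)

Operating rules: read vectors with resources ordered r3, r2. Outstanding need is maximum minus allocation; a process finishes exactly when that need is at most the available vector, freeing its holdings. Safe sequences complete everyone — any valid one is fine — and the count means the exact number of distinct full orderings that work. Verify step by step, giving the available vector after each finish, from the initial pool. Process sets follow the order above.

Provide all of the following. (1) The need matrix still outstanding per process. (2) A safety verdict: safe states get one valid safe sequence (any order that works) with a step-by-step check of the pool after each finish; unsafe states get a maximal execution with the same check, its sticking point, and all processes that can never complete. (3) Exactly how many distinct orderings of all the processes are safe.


(1) Need matrix, components ordered r3, r2:
  T_h: (3, 0)
  T_f: (1, 6)
  T_a: (4, 8)
  T_b: (1, 3)
  T_i: (3, 4)
  T_g: (0, 3)
(2) The state is SAFE; one workable sequence: T_g, T_b, T_h, T_i, T_f, T_a.
Key observation: the first exact fit in this order is T_g — it needs (0, 3) with (0, 3) free, meeting a requested resource to the last unit.
Step-by-step check:
  pool = (0, 3)
  T_g: need (0, 3) fits (0, 3); releases (2, 1), pool now (2, 4)
  T_b: need (1, 3) fits (2, 4); releases (1, 0), pool now (3, 4)
  T_h: need (3, 0) fits (3, 4); releases (0, 1), pool now (3, 5)
  T_i: need (3, 4) fits (3, 5); releases (1, 1), pool now (4, 6)
  T_f: need (1, 6) fits (4, 6); releases (0, 3), pool now (4, 9)
  T_a: need (4, 8) fits (4, 9); releases (0, 2), pool now (4, 11)
(3) The exact count: 2 of the possible complete orderings are safe sequences.


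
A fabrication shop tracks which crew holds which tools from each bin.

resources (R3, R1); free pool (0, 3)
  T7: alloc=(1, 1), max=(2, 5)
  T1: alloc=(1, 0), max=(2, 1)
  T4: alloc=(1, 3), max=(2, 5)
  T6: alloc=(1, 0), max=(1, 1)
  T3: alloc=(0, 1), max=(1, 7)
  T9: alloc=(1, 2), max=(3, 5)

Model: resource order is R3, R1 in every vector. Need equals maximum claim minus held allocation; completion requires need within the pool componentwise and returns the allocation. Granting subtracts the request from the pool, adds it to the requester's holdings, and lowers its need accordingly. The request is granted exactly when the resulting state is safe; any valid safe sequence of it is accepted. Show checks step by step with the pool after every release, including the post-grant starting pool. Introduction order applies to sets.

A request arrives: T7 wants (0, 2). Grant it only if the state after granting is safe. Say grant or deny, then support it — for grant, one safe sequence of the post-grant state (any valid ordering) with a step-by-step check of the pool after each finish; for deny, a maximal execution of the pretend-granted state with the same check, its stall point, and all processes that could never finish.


DENY: after the grant no complete ordering would exist.
Key observation: after T6, T1 complete, (2, 1) is the best the pool ever gets, yet each leftover process wants more R1.
After a pretend grant, a maximal execution: T6, T1 — then nothing else fits. Verifying each step:
  pool = (0, 1)
  T6 needs (0, 1) <= (0, 1) -> finishes; pool += (1, 0) = (1, 1)
  T1 needs (1, 1) <= (1, 1) -> finishes; pool += (1, 0) = (2, 1)
  blocked: T7 wants (1, 2), pool (2, 1) — not enough R1
  blocked: T4 wants (1, 2), pool (2, 1) — not enough R1
  blocked: T3 wants (1, 6), pool (2, 1) — not enough R1
  blocked: T9 wants (2, 3), pool (2, 1) — not enough R1
Processes that could never finish after the grant: T7, T4, T3 and T9.


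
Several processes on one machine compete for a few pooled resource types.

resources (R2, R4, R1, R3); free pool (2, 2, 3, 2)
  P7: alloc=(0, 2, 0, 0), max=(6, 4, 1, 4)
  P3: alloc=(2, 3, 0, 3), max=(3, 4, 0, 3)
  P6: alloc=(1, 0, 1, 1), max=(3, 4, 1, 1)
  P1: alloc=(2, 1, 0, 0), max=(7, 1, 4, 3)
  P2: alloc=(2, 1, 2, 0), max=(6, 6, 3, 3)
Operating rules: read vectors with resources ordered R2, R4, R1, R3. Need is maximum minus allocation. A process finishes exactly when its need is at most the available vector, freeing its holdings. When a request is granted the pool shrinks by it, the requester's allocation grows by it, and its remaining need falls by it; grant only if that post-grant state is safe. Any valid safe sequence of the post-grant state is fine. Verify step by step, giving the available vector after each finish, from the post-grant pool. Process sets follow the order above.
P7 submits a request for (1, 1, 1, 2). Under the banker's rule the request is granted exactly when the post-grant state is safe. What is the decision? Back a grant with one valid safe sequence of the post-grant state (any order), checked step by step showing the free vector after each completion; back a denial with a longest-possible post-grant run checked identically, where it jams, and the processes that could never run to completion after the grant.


DENY. Granting would leave the state unsafe.
Key observation: after P3, P6 the pool peaks at (4, 4, 3, 4), and each blocked process is short somewhere: P7 on R2; P1 on R2, R1; P2 on R4.
On the post-grant state, P3, P6 is a maximal run — nothing extends it. Check, step by step:
  pool = (1, 1, 2, 0)
  P3: need (1, 1, 0, 0) fits (1, 1, 2, 0); releases (2, 3, 0, 3), pool now (3, 4, 2, 3)
  P6: need (2, 4, 0, 0) fits (3, 4, 2, 3); releases (1, 0, 1, 1), pool now (4, 4, 3, 4)
  P7 cannot run: need (5, 1, 0, 2) vs free (4, 4, 3, 4) (insufficient R2)
  P1 cannot run: need (5, 0, 4, 3) vs free (4, 4, 3, 4) (insufficient R2 and R1)
  P2 cannot run: need (4, 5, 1, 3) vs free (4, 4, 3, 4) (insufficient R4)
Had the request been granted, P7, P1 and P2 could never finish.


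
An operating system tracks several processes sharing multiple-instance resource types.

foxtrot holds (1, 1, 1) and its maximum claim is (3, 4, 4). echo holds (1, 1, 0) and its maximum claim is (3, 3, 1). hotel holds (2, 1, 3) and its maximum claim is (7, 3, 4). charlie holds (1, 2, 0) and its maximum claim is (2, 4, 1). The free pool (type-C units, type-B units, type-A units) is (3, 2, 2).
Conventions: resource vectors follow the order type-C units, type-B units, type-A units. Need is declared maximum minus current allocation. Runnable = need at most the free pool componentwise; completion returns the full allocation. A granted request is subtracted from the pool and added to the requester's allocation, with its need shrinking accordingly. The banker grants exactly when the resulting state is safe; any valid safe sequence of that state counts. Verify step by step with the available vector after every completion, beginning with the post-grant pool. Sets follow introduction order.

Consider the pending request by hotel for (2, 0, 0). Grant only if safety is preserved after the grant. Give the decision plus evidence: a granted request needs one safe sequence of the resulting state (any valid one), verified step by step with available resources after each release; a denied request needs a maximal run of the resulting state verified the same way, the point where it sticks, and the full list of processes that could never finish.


GRANT — the state after the grant stays safe, e.g. via charlie, echo, hotel, foxtrot.
Key observation: the transfer keeps a workable pool ((1, 2, 2)); charlie starts the safe sequence.
Step-by-step check of the post-grant state:
  pool = (1, 2, 2)
  run charlie (needs (1, 2, 1), free (1, 2, 2)); after release of (1, 2, 0) the pool is (2, 4, 2)
  run echo (needs (2, 2, 1), free (2, 4, 2)); after release of (1, 1, 0) the pool is (3, 5, 2)
  run hotel (needs (3, 2, 1), free (3, 5, 2)); after release of (4, 1, 3) the pool is (7, 6, 5)
  run foxtrot (needs (2, 3, 3), free (7, 6, 5)); after release of (1, 1, 1) the pool is (8, 7, 6)


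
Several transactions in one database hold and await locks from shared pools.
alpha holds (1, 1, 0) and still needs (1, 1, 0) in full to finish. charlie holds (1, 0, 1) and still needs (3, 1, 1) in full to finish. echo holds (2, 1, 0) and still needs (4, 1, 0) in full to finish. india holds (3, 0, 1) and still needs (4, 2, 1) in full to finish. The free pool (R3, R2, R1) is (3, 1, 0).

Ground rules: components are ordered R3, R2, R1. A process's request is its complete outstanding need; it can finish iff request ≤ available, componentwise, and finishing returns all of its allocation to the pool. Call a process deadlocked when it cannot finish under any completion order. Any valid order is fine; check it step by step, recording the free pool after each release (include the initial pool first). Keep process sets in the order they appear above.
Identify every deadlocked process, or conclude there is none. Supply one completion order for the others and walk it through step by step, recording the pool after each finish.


Deadlocked: charlie and india.
Key observation: alpha, echo can finish, but then (6, 3, 0) is all there is, and the blocked group's R1 demands exceed it.
One completion order for the rest: alpha, echo. Verifying each step:
  pool = (3, 1, 0)
  run alpha (needs (1, 1, 0), free (3, 1, 0)); after release of (1, 1, 0) the pool is (4, 2, 0)
  run echo (needs (4, 1, 0), free (4, 2, 0)); after release of (2, 1, 0) the pool is (6, 3, 0)
None of the blocked processes ever fits:
  charlie still needs (3, 1, 1) but only (6, 3, 0) is free — short on R1
  india still needs (4, 2, 1) but only (6, 3, 0) is free — short on R1


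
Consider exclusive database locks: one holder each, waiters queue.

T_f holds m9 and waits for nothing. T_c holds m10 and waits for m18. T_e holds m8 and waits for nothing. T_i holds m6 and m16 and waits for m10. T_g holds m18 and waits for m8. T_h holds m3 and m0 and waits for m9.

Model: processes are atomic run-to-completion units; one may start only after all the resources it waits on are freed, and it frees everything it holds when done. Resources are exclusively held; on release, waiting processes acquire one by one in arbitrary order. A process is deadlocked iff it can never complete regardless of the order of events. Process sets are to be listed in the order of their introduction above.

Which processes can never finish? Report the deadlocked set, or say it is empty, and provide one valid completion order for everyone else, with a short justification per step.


No process is deadlocked.
Key observation: although several processes wait, no cycle exists — each chain bottoms out at a free runner.
The rest can finish in the order T_f, T_e, T_g, T_c, T_i, T_h.
Verifying each step:
  T_f waits on nothing -> runs at once and releases m9
  T_e waits on nothing -> runs at once and releases m8
  T_g: everything it awaited (m8) is free; runs, freeing m18
  T_c: everything it awaited (m18) is free; runs, freeing m10
  T_i: everything it awaited (m10) is free; runs, freeing m6 and m16
  T_h: everything it awaited (m9) is free; runs, freeing m3 and m0


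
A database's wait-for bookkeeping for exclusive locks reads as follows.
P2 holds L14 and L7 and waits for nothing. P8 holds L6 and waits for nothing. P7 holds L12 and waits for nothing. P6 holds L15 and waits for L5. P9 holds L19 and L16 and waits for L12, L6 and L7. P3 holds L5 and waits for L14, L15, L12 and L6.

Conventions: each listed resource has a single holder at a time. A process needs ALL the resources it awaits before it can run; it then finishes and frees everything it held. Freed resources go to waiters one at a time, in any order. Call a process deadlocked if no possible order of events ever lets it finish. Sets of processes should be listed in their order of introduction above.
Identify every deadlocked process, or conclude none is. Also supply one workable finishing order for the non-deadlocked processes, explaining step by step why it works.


Deadlocked: P6 and P3.
Key observation: the cycle P6 -> P3 -> P6 can never break — each member waits on the next; no other process is dragged down with it.
The rest can finish in the order P7, P2, P8, P9.
Check, step by step:
  run P7 (it waits on nothing); releases L12
  run P2 (it waits on nothing); releases L14 and L7
  run P8 (it waits on nothing); releases L6
  P9 waits on L12, L6 and L7 — all released -> runs and releases L19 and L16


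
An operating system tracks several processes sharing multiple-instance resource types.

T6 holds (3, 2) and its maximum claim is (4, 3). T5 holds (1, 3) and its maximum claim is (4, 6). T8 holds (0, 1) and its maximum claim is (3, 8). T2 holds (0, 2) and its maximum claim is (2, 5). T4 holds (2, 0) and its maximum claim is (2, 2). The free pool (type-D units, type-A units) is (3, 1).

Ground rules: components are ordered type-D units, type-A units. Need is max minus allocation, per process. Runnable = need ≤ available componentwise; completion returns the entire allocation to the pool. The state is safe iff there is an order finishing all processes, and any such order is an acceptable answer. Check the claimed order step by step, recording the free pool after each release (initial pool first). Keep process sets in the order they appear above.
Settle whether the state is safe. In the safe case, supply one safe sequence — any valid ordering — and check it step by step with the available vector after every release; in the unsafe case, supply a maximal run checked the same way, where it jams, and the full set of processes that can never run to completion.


SAFE. One safe sequence: T6, T2, T4, T5, T8.
Key observation: the order's first zero-slack moment is T6 ((1, 1) needed, (3, 1) free — a requested resource with nothing to spare).
Step-by-step check:
  pool = (3, 1)
  T6: need (1, 1) fits (3, 1); releases (3, 2), pool now (6, 3)
  T2: need (2, 3) fits (6, 3); releases (0, 2), pool now (6, 5)
  T4: need (0, 2) fits (6, 5); releases (2, 0), pool now (8, 5)
  T5: need (3, 3) fits (8, 5); releases (1, 3), pool now (9, 8)
  T8: need (3, 7) fits (9, 8); releases (0, 1), pool now (9, 9)


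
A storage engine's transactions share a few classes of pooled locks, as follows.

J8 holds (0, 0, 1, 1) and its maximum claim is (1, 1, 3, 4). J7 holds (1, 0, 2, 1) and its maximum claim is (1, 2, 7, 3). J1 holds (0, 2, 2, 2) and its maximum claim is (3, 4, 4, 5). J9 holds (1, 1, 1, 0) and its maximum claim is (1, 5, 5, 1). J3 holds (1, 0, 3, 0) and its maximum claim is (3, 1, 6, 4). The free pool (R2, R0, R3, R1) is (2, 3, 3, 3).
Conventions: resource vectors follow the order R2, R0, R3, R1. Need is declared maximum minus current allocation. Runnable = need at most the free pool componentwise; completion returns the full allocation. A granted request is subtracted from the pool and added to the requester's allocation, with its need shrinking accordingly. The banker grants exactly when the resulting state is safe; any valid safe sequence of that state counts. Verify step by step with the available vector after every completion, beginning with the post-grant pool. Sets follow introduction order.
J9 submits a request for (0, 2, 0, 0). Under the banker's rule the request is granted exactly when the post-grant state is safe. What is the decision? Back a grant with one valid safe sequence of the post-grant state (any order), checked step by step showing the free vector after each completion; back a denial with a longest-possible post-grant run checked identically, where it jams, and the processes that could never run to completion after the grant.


DENY. Granting would leave the state unsafe.
Key observation: once J8, J3 finish, the pool peaks at (3, 1, 7, 4) — and every remaining process still needs more R0 than that.
On the post-grant state, J8, J3 is a maximal run — nothing extends it. Check, step by step:
  pool = (2, 1, 3, 3)
  J8 needs (1, 1, 2, 3) <= (2, 1, 3, 3) -> finishes; pool += (0, 0, 1, 1) = (2, 1, 4, 4)
  J3 needs (2, 1, 3, 4) <= (2, 1, 4, 4) -> finishes; pool += (1, 0, 3, 0) = (3, 1, 7, 4)
  J7 still needs (0, 2, 5, 2) but only (3, 1, 7, 4) is free — short on R0
  J1 still needs (3, 2, 2, 3) but only (3, 1, 7, 4) is free — short on R0
  J9 still needs (0, 2, 4, 1) but only (3, 1, 7, 4) is free — short on R0
Had the request been granted, J7, J1 and J9 could never finish.


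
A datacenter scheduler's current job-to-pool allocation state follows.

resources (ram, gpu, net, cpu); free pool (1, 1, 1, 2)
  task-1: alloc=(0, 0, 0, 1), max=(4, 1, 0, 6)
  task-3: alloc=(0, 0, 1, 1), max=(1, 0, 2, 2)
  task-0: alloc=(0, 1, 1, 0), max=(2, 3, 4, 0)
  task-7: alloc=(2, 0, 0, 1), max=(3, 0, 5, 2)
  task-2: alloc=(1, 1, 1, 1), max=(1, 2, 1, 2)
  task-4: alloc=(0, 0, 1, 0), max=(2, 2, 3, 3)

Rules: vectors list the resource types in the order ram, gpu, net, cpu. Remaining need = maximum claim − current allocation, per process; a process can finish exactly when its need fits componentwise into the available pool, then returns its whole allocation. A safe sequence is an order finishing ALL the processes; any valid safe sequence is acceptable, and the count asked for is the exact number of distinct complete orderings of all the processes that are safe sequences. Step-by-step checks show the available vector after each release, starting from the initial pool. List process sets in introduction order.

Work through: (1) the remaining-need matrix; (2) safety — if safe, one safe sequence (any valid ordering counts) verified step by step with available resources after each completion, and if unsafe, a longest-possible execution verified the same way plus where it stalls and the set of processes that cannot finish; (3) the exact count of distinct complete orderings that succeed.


(1) Outstanding need per process (order ram, gpu, net, cpu):
  task-1: (4, 1, 0, 5)
  task-3: (1, 0, 1, 1)
  task-0: (2, 2, 3, 0)
  task-7: (1, 0, 5, 1)
  task-2: (0, 1, 0, 1)
  task-4: (2, 2, 2, 3)
(2) SAFE. One safe sequence: task-2, task-3, task-4, task-0, task-7, task-1.
Key observation: at task-2 the run first touches a limit — (0, 1, 0, 1) against (1, 1, 1, 2), exact on a resource it actually requests.
Check, step by step:
  pool = (1, 1, 1, 2)
  task-2 needs (0, 1, 0, 1) <= (1, 1, 1, 2) -> finishes; pool += (1, 1, 1, 1) = (2, 2, 2, 3)
  task-3 needs (1, 0, 1, 1) <= (2, 2, 2, 3) -> finishes; pool += (0, 0, 1, 1) = (2, 2, 3, 4)
  task-4 needs (2, 2, 2, 3) <= (2, 2, 3, 4) -> finishes; pool += (0, 0, 1, 0) = (2, 2, 4, 4)
  task-0 needs (2, 2, 3, 0) <= (2, 2, 4, 4) -> finishes; pool += (0, 1, 1, 0) = (2, 3, 5, 4)
  task-7 needs (1, 0, 5, 1) <= (2, 3, 5, 4) -> finishes; pool += (2, 0, 0, 1) = (4, 3, 5, 5)
  task-1 needs (4, 1, 0, 5) <= (4, 3, 5, 5) -> finishes; pool += (0, 0, 0, 1) = (4, 3, 5, 6)
(3) Exactly 6 of the possible complete orderings are safe sequences.


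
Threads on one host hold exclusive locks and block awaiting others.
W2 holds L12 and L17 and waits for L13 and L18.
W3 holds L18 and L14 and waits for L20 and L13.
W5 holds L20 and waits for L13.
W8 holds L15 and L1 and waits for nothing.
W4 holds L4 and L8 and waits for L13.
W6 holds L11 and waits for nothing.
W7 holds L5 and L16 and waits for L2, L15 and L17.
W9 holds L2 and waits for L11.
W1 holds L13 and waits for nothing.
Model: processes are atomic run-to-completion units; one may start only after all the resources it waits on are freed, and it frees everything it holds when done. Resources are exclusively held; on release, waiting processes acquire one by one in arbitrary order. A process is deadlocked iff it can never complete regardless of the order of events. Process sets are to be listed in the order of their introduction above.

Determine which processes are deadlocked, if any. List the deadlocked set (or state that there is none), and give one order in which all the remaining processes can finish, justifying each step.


Nothing here is deadlocked.
Key observation: the wait relation is loop-free; peeling off processes with no waits unwinds the whole state.
One completion order for the rest: W8, W6, W1, W9, W5, W4, W3, W2, W7.
Walking it through:
  W8 waits on nothing -> runs at once and releases L15 and L1
  W6 waits on nothing -> runs at once and releases L11
  W1 waits on nothing -> runs at once and releases L13
  run W9 (all its waits — L11 — are resolved); releases L2
  run W5 (all its waits — L13 — are resolved); releases L20
  run W4 (all its waits — L13 — are resolved); releases L4 and L8
  run W3 (all its waits — L20 and L13 — are resolved); releases L18 and L14
  run W2 (all its waits — L13 and L18 — are resolved); releases L12 and L17
  run W7 (all its waits — L2, L15 and L17 — are resolved); releases L5 and L16


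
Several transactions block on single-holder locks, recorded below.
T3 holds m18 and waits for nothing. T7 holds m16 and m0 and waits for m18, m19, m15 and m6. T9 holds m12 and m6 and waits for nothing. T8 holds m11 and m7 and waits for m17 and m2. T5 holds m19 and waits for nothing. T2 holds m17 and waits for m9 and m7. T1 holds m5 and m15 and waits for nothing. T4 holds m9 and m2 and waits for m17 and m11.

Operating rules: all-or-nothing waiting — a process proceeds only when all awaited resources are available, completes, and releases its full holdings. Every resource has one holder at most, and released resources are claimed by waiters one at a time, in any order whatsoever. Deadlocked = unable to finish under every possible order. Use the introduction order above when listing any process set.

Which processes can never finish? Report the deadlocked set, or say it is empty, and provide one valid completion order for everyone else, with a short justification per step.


Deadlocked: T8, T2 and T4.
Key observation: the knot is the closed ring of waits T8 -> T2 -> T8; T4 is caught in further circular waits.
One completion order for the rest: T3, T9, T5, T1, T7.
Verifying each step:
  T3 waits on nothing -> runs at once and releases m18
  T9 waits on nothing -> runs at once and releases m12 and m6
  T5 waits on nothing -> runs at once and releases m19
  T1 waits on nothing -> runs at once and releases m5 and m15
  T7 waits on m18, m19, m15 and m6 — all released -> runs and releases m16 and m0


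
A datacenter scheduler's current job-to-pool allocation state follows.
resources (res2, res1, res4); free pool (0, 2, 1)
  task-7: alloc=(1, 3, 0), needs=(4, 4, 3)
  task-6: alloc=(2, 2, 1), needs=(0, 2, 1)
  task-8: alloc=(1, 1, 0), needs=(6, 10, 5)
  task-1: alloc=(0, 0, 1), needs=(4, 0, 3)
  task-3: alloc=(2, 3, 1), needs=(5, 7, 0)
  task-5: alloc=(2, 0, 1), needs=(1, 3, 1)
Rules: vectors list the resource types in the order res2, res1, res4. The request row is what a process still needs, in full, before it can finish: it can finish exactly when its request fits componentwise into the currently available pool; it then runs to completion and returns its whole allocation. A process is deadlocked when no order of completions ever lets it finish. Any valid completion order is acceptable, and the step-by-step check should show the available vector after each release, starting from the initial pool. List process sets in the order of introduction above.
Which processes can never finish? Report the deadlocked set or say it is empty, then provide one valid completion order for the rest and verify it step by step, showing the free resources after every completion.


The deadlocked set is empty.
Key observation: starting with task-6, each completion frees enough for the next — no one is permanently blocked.
The rest can finish in the order task-6, task-5, task-7, task-1, task-3, task-8. Verifying each step:
  pool = (0, 2, 1)
  task-6 needs (0, 2, 1) <= (0, 2, 1) -> finishes; pool += (2, 2, 1) = (2, 4, 2)
  task-5 needs (1, 3, 1) <= (2, 4, 2) -> finishes; pool += (2, 0, 1) = (4, 4, 3)
  task-7 needs (4, 4, 3) <= (4, 4, 3) -> finishes; pool += (1, 3, 0) = (5, 7, 3)
  task-1 needs (4, 0, 3) <= (5, 7, 3) -> finishes; pool += (0, 0, 1) = (5, 7, 4)
  task-3 needs (5, 7, 0) <= (5, 7, 4) -> finishes; pool += (2, 3, 1) = (7, 10, 5)
  task-8 needs (6, 10, 5) <= (7, 10, 5) -> finishes; pool += (1, 1, 0) = (8, 11, 5)
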